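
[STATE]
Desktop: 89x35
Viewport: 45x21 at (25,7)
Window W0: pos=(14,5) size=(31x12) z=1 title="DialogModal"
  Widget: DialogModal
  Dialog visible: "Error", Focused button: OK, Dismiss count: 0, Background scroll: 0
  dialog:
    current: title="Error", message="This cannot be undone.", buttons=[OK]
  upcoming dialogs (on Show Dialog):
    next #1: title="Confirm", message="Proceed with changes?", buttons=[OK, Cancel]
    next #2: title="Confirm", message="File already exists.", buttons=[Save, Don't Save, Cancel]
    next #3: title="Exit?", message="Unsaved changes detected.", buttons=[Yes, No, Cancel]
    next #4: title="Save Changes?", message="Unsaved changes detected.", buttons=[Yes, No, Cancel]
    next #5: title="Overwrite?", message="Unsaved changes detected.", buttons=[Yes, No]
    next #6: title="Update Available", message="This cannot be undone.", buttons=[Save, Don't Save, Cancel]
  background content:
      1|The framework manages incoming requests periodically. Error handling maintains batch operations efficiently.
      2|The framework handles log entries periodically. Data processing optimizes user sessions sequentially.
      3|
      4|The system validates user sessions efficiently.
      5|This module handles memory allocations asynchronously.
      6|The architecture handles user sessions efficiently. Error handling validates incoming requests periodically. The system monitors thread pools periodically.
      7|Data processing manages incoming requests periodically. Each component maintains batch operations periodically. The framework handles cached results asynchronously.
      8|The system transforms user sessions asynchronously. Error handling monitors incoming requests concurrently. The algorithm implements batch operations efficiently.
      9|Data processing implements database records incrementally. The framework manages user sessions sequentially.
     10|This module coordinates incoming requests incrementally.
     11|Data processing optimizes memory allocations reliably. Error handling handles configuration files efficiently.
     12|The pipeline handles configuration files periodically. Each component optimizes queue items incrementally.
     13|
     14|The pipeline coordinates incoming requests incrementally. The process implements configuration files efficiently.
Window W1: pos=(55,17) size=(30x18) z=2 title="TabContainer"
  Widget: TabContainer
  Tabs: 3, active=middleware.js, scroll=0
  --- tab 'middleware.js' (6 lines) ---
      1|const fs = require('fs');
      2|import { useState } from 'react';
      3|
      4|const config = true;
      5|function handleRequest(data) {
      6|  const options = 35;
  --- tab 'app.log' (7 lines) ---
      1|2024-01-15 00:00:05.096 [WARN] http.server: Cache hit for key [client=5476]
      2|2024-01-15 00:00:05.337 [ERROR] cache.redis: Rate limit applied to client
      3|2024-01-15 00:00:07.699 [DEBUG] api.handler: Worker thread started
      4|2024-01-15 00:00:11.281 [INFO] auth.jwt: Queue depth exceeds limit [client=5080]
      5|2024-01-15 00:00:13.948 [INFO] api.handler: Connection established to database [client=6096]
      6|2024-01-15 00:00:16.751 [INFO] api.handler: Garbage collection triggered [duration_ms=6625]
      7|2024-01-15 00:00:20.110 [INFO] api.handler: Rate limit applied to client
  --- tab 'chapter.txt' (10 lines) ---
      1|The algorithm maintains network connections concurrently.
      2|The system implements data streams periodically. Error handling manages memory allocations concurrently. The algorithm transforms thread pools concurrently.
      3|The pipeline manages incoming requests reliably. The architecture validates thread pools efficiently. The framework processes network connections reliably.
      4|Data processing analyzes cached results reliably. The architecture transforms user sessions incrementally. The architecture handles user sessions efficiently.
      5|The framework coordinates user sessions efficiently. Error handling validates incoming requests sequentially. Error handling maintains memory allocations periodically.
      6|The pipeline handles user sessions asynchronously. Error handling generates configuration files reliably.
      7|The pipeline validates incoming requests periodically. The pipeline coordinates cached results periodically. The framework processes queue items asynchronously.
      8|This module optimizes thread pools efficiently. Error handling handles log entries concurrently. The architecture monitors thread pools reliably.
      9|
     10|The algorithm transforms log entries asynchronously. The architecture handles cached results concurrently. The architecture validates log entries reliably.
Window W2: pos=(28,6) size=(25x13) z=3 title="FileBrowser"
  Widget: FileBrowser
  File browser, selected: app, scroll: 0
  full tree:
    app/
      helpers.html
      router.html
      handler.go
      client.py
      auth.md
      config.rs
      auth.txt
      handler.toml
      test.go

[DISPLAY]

───┃ FileBrowser           ┃                 
ork┠───────────────────────┨                 
───┃> [-] app/             ┃                 
  E┃    helpers.html       ┃                 
ann┃    router.html        ┃                 
   ┃    handler.go         ┃                 
───┃    client.py          ┃                 
ssi┃    auth.md            ┃                 
 tr┃    config.rs          ┃                 
━━━┃    auth.txt           ┃                 
   ┃    handler.toml       ┃  ┏━━━━━━━━━━━━━━
   ┗━━━━━━━━━━━━━━━━━━━━━━━┛  ┃ TabContainer 
                              ┠──────────────
                              ┃[middleware.js
                              ┃──────────────
                              ┃const fs = req
                              ┃import { useSt
                              ┃              
                              ┃const config =
                              ┃function handl
                              ┃  const option


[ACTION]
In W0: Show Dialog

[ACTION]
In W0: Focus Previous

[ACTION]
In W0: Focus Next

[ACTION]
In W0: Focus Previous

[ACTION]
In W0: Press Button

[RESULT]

───┃ FileBrowser           ┃                 
ork┠───────────────────────┨                 
ork┃> [-] app/             ┃                 
   ┃    helpers.html       ┃                 
 va┃    router.html        ┃                 
e h┃    handler.go         ┃                 
ect┃    client.py          ┃                 
ssi┃    auth.md            ┃                 
 tr┃    config.rs          ┃                 
━━━┃    auth.txt           ┃                 
   ┃    handler.toml       ┃  ┏━━━━━━━━━━━━━━
   ┗━━━━━━━━━━━━━━━━━━━━━━━┛  ┃ TabContainer 
                              ┠──────────────
                              ┃[middleware.js
                              ┃──────────────
                              ┃const fs = req
                              ┃import { useSt
                              ┃              
                              ┃const config =
                              ┃function handl
                              ┃  const option


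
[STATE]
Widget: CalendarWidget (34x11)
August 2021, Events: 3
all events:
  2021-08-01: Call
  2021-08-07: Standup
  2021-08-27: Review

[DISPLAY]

           August 2021            
Mo Tu We Th Fr Sa Su              
                   1*             
 2  3  4  5  6  7*  8             
 9 10 11 12 13 14 15              
16 17 18 19 20 21 22              
23 24 25 26 27* 28 29             
30 31                             
                                  
                                  
                                  


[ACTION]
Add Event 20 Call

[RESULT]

           August 2021            
Mo Tu We Th Fr Sa Su              
                   1*             
 2  3  4  5  6  7*  8             
 9 10 11 12 13 14 15              
16 17 18 19 20* 21 22             
23 24 25 26 27* 28 29             
30 31                             
                                  
                                  
                                  


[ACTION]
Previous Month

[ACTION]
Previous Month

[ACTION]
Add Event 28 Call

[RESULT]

            June 2021             
Mo Tu We Th Fr Sa Su              
    1  2  3  4  5  6              
 7  8  9 10 11 12 13              
14 15 16 17 18 19 20              
21 22 23 24 25 26 27              
28* 29 30                         
                                  
                                  
                                  
                                  


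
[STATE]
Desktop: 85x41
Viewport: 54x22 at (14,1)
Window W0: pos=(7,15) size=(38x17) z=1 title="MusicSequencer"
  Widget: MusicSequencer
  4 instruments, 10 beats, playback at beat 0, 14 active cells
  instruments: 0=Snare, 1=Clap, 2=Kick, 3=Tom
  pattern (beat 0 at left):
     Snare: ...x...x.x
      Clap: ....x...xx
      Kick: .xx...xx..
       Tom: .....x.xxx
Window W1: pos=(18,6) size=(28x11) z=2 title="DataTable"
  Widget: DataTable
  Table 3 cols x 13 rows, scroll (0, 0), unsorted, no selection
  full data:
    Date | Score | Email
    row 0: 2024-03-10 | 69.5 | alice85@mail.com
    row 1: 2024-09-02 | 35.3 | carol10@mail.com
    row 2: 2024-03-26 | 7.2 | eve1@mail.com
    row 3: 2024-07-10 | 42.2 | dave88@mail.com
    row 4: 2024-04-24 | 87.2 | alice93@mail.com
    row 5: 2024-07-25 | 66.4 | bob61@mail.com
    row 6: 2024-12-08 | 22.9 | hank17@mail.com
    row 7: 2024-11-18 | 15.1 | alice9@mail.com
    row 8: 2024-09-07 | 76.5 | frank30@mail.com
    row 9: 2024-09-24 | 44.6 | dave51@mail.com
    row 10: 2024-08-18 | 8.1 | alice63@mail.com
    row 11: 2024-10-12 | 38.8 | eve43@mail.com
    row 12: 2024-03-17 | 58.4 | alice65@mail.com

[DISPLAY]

                                                      
                                                      
                                                      
                                                      
                                                      
    ┏━━━━━━━━━━━━━━━━━━━━━━━━━━┓                      
    ┃ DataTable                ┃                      
    ┠──────────────────────────┨                      
    ┃Date      │Score│Email    ┃                      
    ┃──────────┼─────┼─────────┃                      
    ┃2024-03-10│69.5 │alice85@m┃                      
    ┃2024-09-02│35.3 │carol10@m┃                      
    ┃2024-03-26│7.2  │eve1@mail┃                      
    ┃2024-07-10│42.2 │dave88@ma┃                      
━━━━┃2024-04-24│87.2 │alice93@m┃                      
Sequ┗━━━━━━━━━━━━━━━━━━━━━━━━━━┛                      
──────────────────────────────┨                       
▼123456789                    ┃                       
···█···█·█                    ┃                       
····█···██                    ┃                       
·██···██··                    ┃                       
·····█·███                    ┃                       


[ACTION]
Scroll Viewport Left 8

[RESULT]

                                                      
                                                      
                                                      
                                                      
                                                      
            ┏━━━━━━━━━━━━━━━━━━━━━━━━━━┓              
            ┃ DataTable                ┃              
            ┠──────────────────────────┨              
            ┃Date      │Score│Email    ┃              
            ┃──────────┼─────┼─────────┃              
            ┃2024-03-10│69.5 │alice85@m┃              
            ┃2024-09-02│35.3 │carol10@m┃              
            ┃2024-03-26│7.2  │eve1@mail┃              
            ┃2024-07-10│42.2 │dave88@ma┃              
 ┏━━━━━━━━━━┃2024-04-24│87.2 │alice93@m┃              
 ┃ MusicSequ┗━━━━━━━━━━━━━━━━━━━━━━━━━━┛              
 ┠────────────────────────────────────┨               
 ┃      ▼123456789                    ┃               
 ┃ Snare···█···█·█                    ┃               
 ┃  Clap····█···██                    ┃               
 ┃  Kick·██···██··                    ┃               
 ┃   Tom·····█·███                    ┃               


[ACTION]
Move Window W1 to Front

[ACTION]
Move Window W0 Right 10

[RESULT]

                                                      
                                                      
                                                      
                                                      
                                                      
            ┏━━━━━━━━━━━━━━━━━━━━━━━━━━┓              
            ┃ DataTable                ┃              
            ┠──────────────────────────┨              
            ┃Date      │Score│Email    ┃              
            ┃──────────┼─────┼─────────┃              
            ┃2024-03-10│69.5 │alice85@m┃              
            ┃2024-09-02│35.3 │carol10@m┃              
            ┃2024-03-26│7.2  │eve1@mail┃              
            ┃2024-07-10│42.2 │dave88@ma┃              
           ┏┃2024-04-24│87.2 │alice93@m┃━━━━━━━━┓     
           ┃┗━━━━━━━━━━━━━━━━━━━━━━━━━━┛        ┃     
           ┠────────────────────────────────────┨     
           ┃      ▼123456789                    ┃     
           ┃ Snare···█···█·█                    ┃     
           ┃  Clap····█···██                    ┃     
           ┃  Kick·██···██··                    ┃     
           ┃   Tom·····█·███                    ┃     


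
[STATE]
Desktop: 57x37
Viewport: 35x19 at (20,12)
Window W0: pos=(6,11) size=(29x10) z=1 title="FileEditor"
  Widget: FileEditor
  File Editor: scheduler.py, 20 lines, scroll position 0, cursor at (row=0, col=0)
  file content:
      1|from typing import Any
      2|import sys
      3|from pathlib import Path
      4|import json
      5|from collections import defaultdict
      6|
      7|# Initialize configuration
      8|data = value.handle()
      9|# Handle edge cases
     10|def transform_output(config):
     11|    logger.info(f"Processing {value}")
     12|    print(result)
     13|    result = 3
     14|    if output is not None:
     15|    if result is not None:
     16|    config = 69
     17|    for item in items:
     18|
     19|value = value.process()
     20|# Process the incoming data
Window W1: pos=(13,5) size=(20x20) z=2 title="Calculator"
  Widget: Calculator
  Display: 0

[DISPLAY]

5 │ 6 │ × │ ┃ ┃                    
──┼───┼───┤ ┃─┨                    
2 │ 3 │ - │ ┃▲┃                    
──┼───┼───┤ ┃█┃                    
. │ = │ + │ ┃░┃                    
──┼───┼───┤ ┃░┃                    
MC│ MR│ M+│ ┃░┃                    
──┴───┴───┘ ┃▼┃                    
            ┃━┛                    
            ┃                      
            ┃                      
            ┃                      
━━━━━━━━━━━━┛                      
                                   
                                   
                                   
                                   
                                   
                                   


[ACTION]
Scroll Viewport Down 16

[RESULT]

MC│ MR│ M+│ ┃░┃                    
──┴───┴───┘ ┃▼┃                    
            ┃━┛                    
            ┃                      
            ┃                      
            ┃                      
━━━━━━━━━━━━┛                      
                                   
                                   
                                   
                                   
                                   
                                   
                                   
                                   
                                   
                                   
                                   
                                   


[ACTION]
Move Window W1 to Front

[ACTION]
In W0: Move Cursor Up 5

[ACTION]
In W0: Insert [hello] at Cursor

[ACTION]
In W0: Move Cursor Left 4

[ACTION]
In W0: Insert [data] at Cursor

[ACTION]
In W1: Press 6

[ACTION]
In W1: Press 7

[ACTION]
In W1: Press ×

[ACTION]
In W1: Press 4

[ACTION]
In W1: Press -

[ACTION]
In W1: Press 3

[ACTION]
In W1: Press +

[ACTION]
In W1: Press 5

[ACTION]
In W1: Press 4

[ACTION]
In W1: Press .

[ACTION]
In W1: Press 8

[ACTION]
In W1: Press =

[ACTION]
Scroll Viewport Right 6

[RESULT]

│ MR│ M+│ ┃░┃                      
┴───┴───┘ ┃▼┃                      
          ┃━┛                      
          ┃                        
          ┃                        
          ┃                        
━━━━━━━━━━┛                        
                                   
                                   
                                   
                                   
                                   
                                   
                                   
                                   
                                   
                                   
                                   
                                   


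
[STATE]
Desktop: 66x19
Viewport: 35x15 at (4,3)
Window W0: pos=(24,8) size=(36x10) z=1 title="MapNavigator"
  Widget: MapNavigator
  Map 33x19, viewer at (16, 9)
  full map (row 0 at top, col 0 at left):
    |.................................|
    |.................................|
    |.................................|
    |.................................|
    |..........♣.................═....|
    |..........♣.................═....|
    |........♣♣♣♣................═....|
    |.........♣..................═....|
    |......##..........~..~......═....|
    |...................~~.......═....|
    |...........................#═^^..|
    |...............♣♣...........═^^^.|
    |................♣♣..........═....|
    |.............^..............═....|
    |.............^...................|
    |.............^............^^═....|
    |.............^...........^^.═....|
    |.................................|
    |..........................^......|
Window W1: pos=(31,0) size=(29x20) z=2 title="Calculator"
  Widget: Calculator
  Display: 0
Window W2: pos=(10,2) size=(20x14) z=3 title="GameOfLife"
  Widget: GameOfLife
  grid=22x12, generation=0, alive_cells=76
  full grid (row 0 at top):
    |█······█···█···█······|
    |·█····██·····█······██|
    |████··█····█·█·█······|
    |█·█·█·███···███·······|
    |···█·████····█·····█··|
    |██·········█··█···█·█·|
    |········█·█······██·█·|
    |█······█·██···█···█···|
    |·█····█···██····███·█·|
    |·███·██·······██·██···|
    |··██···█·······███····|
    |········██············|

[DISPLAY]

      ┃ GameOfLife       ┃ ┃       
      ┠──────────────────┨ ┃┌───┬──
      ┃Gen: 0            ┃ ┃│ 7 │ 8
      ┃····██·····█······┃ ┃├───┼──
      ┃██··█····█·█·█····┃ ┃│ 4 │ 5
      ┃█·█·███···███·····┃━┃├───┼──
      ┃·█·████····█·····█┃a┃│ 1 │ 2
      ┃·········█··█···█·┃─┃├───┼──
      ┃······█·█······██·┃.┃│ 0 │ .
      ┃·····█·██···█···█·┃.┃├───┼──
      ┃····█···██····███·┃.┃│ C │ M
      ┃██·██·······██·██·┃.┃└───┴──
      ┗━━━━━━━━━━━━━━━━━━┛.┃       
                    ┃ .....┃       
                    ┗━━━━━━┃       


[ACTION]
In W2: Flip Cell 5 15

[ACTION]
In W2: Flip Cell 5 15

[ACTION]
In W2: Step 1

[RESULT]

      ┃ GameOfLife       ┃ ┃       
      ┠──────────────────┨ ┃┌───┬──
      ┃Gen: 1            ┃ ┃│ 7 │ 8
      ┃····██············┃ ┃├───┼──
      ┃·█····█···········┃ ┃│ 4 │ 5
      ┃··█···█···········┃━┃├───┼──
      ┃████··█··········█┃a┃│ 1 │ 2
      ┃····█·██·······██·┃─┃├───┼──
      ┃······█·██·····██·┃.┃│ 0 │ .
      ┃·····██·······█···┃.┃├───┼──
      ┃···███·███··█·█···┃.┃│ C │ M
      ┃·█████······█····█┃.┃└───┴──
      ┗━━━━━━━━━━━━━━━━━━┛.┃       
                    ┃ .....┃       
                    ┗━━━━━━┃       


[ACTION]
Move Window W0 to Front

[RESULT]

      ┃ GameOfLife       ┃ ┃       
      ┠──────────────────┨ ┃┌───┬──
      ┃Gen: 1            ┃ ┃│ 7 │ 8
      ┃····██············┃ ┃├───┼──
      ┃·█····█···········┃ ┃│ 4 │ 5
      ┃··█···█······┏━━━━━━━━━━━━━━
      ┃████··█······┃ MapNavigator 
      ┃····█·██·····┠──────────────
      ┃······█·██···┃ ........♣♣♣♣.
      ┃·····██······┃ .........♣...
      ┃···███·███··█┃ ......##.....
      ┃·█████······█┃ .............
      ┗━━━━━━━━━━━━━┃ .............
                    ┃ .............
                    ┗━━━━━━━━━━━━━━


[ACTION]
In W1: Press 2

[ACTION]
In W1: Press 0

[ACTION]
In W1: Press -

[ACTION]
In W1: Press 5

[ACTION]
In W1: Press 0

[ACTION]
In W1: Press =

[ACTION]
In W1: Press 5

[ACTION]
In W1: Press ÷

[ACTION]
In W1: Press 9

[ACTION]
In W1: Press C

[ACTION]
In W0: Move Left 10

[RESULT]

      ┃ GameOfLife       ┃ ┃       
      ┠──────────────────┨ ┃┌───┬──
      ┃Gen: 1            ┃ ┃│ 7 │ 8
      ┃····██············┃ ┃├───┼──
      ┃·█····█···········┃ ┃│ 4 │ 5
      ┃··█···█······┏━━━━━━━━━━━━━━
      ┃████··█······┃ MapNavigator 
      ┃····█·██·····┠──────────────
      ┃······█·██···┃           ...
      ┃·····██······┃           ...
      ┃···███·███··█┃           ...
      ┃·█████······█┃           ...
      ┗━━━━━━━━━━━━━┃           ...
                    ┃           ...
                    ┗━━━━━━━━━━━━━━


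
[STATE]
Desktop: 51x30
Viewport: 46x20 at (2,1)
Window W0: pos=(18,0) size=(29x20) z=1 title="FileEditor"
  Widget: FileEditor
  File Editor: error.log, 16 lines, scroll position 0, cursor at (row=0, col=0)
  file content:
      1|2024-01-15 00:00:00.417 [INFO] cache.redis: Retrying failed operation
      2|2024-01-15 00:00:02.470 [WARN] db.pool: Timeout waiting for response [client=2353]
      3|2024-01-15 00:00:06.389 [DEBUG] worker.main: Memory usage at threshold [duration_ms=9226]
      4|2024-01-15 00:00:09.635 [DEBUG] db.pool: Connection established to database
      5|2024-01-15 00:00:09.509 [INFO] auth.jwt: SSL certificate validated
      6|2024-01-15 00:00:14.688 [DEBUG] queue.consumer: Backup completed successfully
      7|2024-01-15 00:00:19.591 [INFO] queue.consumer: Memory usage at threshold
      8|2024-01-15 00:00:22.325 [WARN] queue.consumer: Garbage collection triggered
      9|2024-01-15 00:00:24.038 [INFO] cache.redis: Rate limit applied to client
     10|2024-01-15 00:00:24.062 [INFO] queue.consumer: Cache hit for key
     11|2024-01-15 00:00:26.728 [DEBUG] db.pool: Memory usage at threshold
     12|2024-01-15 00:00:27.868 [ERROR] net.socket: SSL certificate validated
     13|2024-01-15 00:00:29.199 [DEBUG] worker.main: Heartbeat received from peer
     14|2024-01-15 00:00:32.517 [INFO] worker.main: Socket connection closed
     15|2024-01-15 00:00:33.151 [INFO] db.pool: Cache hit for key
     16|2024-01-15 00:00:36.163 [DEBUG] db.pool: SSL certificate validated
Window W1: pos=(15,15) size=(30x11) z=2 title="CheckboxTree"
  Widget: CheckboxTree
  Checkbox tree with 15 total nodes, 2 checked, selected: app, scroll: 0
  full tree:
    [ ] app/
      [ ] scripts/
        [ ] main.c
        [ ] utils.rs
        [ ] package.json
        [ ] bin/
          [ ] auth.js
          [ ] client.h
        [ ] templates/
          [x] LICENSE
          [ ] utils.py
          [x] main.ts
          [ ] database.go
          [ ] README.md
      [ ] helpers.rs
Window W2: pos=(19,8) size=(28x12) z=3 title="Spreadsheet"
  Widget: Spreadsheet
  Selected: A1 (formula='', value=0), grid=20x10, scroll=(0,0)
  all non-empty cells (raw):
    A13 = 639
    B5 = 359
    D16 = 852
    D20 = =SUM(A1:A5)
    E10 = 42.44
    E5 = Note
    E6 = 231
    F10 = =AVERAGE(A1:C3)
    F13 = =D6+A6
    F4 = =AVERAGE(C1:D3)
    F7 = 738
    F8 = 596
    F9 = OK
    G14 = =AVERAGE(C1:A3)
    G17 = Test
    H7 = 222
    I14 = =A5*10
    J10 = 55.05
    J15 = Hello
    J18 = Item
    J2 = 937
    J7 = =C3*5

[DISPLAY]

                ┃ FileEditor                ┃ 
                ┠───────────────────────────┨ 
                ┃█024-01-15 00:00:00.417 [I▲┃ 
                ┃2024-01-15 00:00:02.470 [W█┃ 
                ┃2024-01-15 00:00:06.389 [D░┃ 
                ┃2024-01-15 00:00:09.635 [D░┃ 
                ┃2024-01-15 00:00:09.509 [I░┃ 
                ┃┏━━━━━━━━━━━━━━━━━━━━━━━━━━┓ 
                ┃┃ Spreadsheet              ┃ 
                ┃┠──────────────────────────┨ 
                ┃┃A1:                       ┃ 
                ┃┃       A       B       C  ┃ 
                ┃┃--------------------------┃ 
                ┃┃  1      [0]       0      ┃ 
             ┏━━━┃  2        0       0      ┃ 
             ┃ Ch┃  3        0       0      ┃ 
             ┠───┃  4        0       0      ┃ 
             ┃>[-┃  5        0     359      ┃ 
             ┃   ┗━━━━━━━━━━━━━━━━━━━━━━━━━━┛ 
             ┃     [ ] main.c             ┃   


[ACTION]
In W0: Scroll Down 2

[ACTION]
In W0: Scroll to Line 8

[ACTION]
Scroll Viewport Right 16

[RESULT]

             ┃ FileEditor                ┃    
             ┠───────────────────────────┨    
             ┃█024-01-15 00:00:00.417 [I▲┃    
             ┃2024-01-15 00:00:02.470 [W█┃    
             ┃2024-01-15 00:00:06.389 [D░┃    
             ┃2024-01-15 00:00:09.635 [D░┃    
             ┃2024-01-15 00:00:09.509 [I░┃    
             ┃┏━━━━━━━━━━━━━━━━━━━━━━━━━━┓    
             ┃┃ Spreadsheet              ┃    
             ┃┠──────────────────────────┨    
             ┃┃A1:                       ┃    
             ┃┃       A       B       C  ┃    
             ┃┃--------------------------┃    
             ┃┃  1      [0]       0      ┃    
          ┏━━━┃  2        0       0      ┃    
          ┃ Ch┃  3        0       0      ┃    
          ┠───┃  4        0       0      ┃    
          ┃>[-┃  5        0     359      ┃    
          ┃   ┗━━━━━━━━━━━━━━━━━━━━━━━━━━┛    
          ┃     [ ] main.c             ┃      


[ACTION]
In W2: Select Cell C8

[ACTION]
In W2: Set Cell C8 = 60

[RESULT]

             ┃ FileEditor                ┃    
             ┠───────────────────────────┨    
             ┃█024-01-15 00:00:00.417 [I▲┃    
             ┃2024-01-15 00:00:02.470 [W█┃    
             ┃2024-01-15 00:00:06.389 [D░┃    
             ┃2024-01-15 00:00:09.635 [D░┃    
             ┃2024-01-15 00:00:09.509 [I░┃    
             ┃┏━━━━━━━━━━━━━━━━━━━━━━━━━━┓    
             ┃┃ Spreadsheet              ┃    
             ┃┠──────────────────────────┨    
             ┃┃C8: 60                    ┃    
             ┃┃       A       B       C  ┃    
             ┃┃--------------------------┃    
             ┃┃  1        0       0      ┃    
          ┏━━━┃  2        0       0      ┃    
          ┃ Ch┃  3        0       0      ┃    
          ┠───┃  4        0       0      ┃    
          ┃>[-┃  5        0     359      ┃    
          ┃   ┗━━━━━━━━━━━━━━━━━━━━━━━━━━┛    
          ┃     [ ] main.c             ┃      


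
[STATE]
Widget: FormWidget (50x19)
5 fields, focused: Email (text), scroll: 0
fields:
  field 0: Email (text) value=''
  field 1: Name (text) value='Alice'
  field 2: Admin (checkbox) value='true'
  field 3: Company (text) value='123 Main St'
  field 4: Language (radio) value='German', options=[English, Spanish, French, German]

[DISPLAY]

> Email:      [                                  ]
  Name:       [Alice                             ]
  Admin:      [x]                                 
  Company:    [123 Main St                       ]
  Language:   ( ) English  ( ) Spanish  ( ) French
                                                  
                                                  
                                                  
                                                  
                                                  
                                                  
                                                  
                                                  
                                                  
                                                  
                                                  
                                                  
                                                  
                                                  


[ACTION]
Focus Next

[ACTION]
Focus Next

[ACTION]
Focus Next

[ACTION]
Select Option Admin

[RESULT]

  Email:      [                                  ]
  Name:       [Alice                             ]
  Admin:      [x]                                 
> Company:    [123 Main St                       ]
  Language:   ( ) English  ( ) Spanish  ( ) French
                                                  
                                                  
                                                  
                                                  
                                                  
                                                  
                                                  
                                                  
                                                  
                                                  
                                                  
                                                  
                                                  
                                                  


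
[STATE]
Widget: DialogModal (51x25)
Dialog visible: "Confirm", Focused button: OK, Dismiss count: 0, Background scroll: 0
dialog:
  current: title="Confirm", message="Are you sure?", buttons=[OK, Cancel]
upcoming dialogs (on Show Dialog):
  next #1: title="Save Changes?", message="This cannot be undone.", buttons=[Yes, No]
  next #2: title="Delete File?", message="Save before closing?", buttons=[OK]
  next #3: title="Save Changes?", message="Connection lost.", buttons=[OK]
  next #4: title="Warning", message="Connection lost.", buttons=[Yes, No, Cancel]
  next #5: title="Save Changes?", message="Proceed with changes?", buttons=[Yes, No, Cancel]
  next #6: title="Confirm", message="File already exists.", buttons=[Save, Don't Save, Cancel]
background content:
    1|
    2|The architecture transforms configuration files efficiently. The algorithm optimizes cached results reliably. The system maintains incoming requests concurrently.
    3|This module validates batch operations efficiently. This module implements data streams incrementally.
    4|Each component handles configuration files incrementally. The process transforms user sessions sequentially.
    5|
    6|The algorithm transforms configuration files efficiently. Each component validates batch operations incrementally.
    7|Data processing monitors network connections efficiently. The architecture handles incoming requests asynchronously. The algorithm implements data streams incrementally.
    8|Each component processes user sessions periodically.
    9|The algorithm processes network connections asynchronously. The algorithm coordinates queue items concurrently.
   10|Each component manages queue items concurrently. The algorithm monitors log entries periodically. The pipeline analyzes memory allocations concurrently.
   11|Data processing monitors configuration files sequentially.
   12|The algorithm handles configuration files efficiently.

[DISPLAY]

                                                   
The architecture transforms configuration files eff
This module validates batch operations efficiently.
Each component handles configuration files incremen
                                                   
The algorithm transforms configuration files effici
Data processing monitors network connections effici
Each component processes user sessions periodically
The algorithm processes network connections asynchr
Each component manages queue items concurrently. Th
Data processing m┌───────────────┐tion files sequen
The algorithm han│    Confirm    │n files efficient
                 │ Are you sure? │                 
                 │ [OK]  Cancel  │                 
                 └───────────────┘                 
                                                   
                                                   
                                                   
                                                   
                                                   
                                                   
                                                   
                                                   
                                                   
                                                   


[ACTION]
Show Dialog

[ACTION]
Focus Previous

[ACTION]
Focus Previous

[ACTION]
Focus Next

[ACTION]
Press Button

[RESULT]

                                                   
The architecture transforms configuration files eff
This module validates batch operations efficiently.
Each component handles configuration files incremen
                                                   
The algorithm transforms configuration files effici
Data processing monitors network connections effici
Each component processes user sessions periodically
The algorithm processes network connections asynchr
Each component manages queue items concurrently. Th
Data processing monitors configuration files sequen
The algorithm handles configuration files efficient
                                                   
                                                   
                                                   
                                                   
                                                   
                                                   
                                                   
                                                   
                                                   
                                                   
                                                   
                                                   
                                                   


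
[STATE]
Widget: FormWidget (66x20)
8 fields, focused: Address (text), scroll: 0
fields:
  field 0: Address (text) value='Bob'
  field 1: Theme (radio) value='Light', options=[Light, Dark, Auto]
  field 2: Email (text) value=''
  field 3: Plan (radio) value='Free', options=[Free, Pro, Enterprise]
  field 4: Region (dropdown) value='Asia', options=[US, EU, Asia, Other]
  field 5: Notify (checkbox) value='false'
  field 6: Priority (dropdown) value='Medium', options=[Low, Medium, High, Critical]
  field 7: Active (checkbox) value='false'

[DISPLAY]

> Address:    [Bob                                               ]
  Theme:      (●) Light  ( ) Dark  ( ) Auto                       
  Email:      [                                                  ]
  Plan:       (●) Free  ( ) Pro  ( ) Enterprise                   
  Region:     [Asia                                             ▼]
  Notify:     [ ]                                                 
  Priority:   [Medium                                           ▼]
  Active:     [ ]                                                 
                                                                  
                                                                  
                                                                  
                                                                  
                                                                  
                                                                  
                                                                  
                                                                  
                                                                  
                                                                  
                                                                  
                                                                  


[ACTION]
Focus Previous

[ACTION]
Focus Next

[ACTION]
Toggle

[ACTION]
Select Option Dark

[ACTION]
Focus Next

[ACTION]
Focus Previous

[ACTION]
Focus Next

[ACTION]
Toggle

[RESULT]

  Address:    [Bob                                               ]
> Theme:      (●) Light  ( ) Dark  ( ) Auto                       
  Email:      [                                                  ]
  Plan:       (●) Free  ( ) Pro  ( ) Enterprise                   
  Region:     [Asia                                             ▼]
  Notify:     [ ]                                                 
  Priority:   [Medium                                           ▼]
  Active:     [ ]                                                 
                                                                  
                                                                  
                                                                  
                                                                  
                                                                  
                                                                  
                                                                  
                                                                  
                                                                  
                                                                  
                                                                  
                                                                  
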